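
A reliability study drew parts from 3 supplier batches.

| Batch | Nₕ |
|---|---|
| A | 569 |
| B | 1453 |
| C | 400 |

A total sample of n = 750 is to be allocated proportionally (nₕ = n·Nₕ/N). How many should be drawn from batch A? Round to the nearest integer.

N = 569 + 1453 + 400 = 2422.
n_A = 750·569/2422 = 176.197... → 176.

176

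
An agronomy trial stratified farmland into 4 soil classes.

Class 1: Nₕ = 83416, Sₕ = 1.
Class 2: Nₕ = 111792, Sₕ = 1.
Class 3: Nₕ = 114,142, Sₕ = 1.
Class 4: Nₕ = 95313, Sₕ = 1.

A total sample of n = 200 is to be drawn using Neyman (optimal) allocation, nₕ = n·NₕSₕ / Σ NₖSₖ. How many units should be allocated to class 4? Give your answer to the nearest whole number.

1: NₕSₕ = 83416·1 = 83416
2: NₕSₕ = 111792·1 = 111792
3: NₕSₕ = 114142·1 = 114142
4: NₕSₕ = 95313·1 = 95313
Σ NₕSₕ = 404663.
n_4 = 200·95313/404663 = 47.107... → 47.

47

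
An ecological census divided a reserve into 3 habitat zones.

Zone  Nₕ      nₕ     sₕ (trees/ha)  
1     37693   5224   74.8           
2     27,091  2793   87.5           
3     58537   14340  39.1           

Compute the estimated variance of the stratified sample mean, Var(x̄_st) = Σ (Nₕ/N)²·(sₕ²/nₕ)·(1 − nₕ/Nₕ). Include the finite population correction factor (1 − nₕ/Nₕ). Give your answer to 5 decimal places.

N = 123321; Wₕ = Nₕ/N.
zone 1: (37693/123321)²·74.8²/5224·(1 − 5224/37693) = 0.08618974
zone 2: (27091/123321)²·87.5²/2793·(1 − 2793/27091) = 0.11864970
zone 3: (58537/123321)²·39.1²/14340·(1 − 14340/58537) = 0.01813650
Sum = 0.22297595 → 0.22298.

0.22298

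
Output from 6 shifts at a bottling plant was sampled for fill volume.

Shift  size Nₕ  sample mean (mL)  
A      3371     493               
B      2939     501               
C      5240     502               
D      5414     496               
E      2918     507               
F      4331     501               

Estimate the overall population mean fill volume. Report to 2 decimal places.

x̄_st = (Σ Nₕx̄ₕ) / (Σ Nₕ) = (3371·493 + 2939·501 + 5240·502 + 5414·496 + 2918·507 + 4331·501) / 24213
= 12099423 / 24213 = 499.7077... → 499.71.

499.71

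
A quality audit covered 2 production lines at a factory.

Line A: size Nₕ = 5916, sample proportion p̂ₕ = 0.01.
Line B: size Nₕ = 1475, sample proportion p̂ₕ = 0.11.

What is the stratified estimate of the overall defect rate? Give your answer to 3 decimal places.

N = 5916 + 1475 = 7391.
Overall proportion = Σ (Nₕ/N)·p̂ₕ.
Σ Nₕp̂ₕ = 59.16 + 162.25 = 221.41.
221.41 / 7391 = 0.02996... → 0.030.

0.030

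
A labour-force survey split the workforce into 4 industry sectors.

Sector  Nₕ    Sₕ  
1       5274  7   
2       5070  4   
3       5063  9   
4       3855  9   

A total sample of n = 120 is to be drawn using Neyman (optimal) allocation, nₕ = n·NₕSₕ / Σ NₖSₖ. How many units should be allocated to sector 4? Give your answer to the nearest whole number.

Σ NₕSₕ = 5274·7 + 5070·4 + 5063·9 + 3855·9 = 137460.
Share for 4: 34695/137460 = 0.25240.
n_4 = 120 × 0.25240 = 30.288... → 30.

30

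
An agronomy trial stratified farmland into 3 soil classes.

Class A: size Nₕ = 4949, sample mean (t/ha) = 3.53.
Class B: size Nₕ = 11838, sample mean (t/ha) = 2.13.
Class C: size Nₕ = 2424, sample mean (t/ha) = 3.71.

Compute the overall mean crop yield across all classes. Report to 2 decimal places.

2.69

N = 4949 + 11838 + 2424 = 19211.
The stratified mean weights each stratum mean by its population share Nₕ/N.
Σ Nₕx̄ₕ = 4949·3.53 + 11838·2.13 + 2424·3.71 = 17469.97 + 25214.94 + 8993.04 = 51677.95.
Divide by N: 51677.95 / 19211 = 2.6900... → 2.69.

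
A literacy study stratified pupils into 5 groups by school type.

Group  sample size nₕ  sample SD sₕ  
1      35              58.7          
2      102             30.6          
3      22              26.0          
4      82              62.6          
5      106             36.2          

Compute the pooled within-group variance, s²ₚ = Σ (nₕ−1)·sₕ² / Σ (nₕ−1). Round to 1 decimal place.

1: (35−1)·58.7² = 34·3445.69 = 117153.46
2: (102−1)·30.6² = 101·936.36 = 94572.36
3: (22−1)·26.0² = 21·676 = 14196
4: (82−1)·62.6² = 81·3918.76 = 317419.56
5: (106−1)·36.2² = 105·1310.44 = 137596.2
Numerator = 680937.58; denominator = Σ(nₕ−1) = 342.
s²ₚ = 680937.58/342 = 1991.046... → 1991.0.

1991.0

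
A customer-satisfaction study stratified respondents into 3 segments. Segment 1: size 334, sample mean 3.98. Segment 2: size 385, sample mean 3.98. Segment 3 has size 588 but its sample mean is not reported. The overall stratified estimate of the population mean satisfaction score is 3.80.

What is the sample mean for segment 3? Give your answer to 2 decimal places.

3.58

Σ Nₕx̄ₕ = N·μ, so 588·x̄_3 = 1307·3.80 − (334·3.98 + 385·3.98).
= 4966.6 − 2861.62 = 2104.98.
x̄_3 = 2104.98 / 588 = 3.5799... → 3.58.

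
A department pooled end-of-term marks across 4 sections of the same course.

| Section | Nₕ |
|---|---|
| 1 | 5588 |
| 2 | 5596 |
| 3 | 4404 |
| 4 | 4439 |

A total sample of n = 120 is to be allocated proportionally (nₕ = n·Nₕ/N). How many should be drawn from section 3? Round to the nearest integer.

Share of section 3 = 4404/20027 = 0.21990.
Allocate 120 × 0.21990 = 26.388... → 26.

26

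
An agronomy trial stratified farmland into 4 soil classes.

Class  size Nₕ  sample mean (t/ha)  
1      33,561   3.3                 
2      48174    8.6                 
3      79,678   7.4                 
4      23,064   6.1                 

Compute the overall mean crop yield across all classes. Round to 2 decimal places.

N = 184477; weights Wₕ = Nₕ/N = (0.1819, 0.2611, 0.4319, 0.1250).
x̄_st = Σ Wₕ·x̄ₕ = 0.1819·3.3 + 0.2611·8.6 + 0.4319·7.4 + 0.1250·6.1 ≈ 6.8049...
→ 6.80.

6.80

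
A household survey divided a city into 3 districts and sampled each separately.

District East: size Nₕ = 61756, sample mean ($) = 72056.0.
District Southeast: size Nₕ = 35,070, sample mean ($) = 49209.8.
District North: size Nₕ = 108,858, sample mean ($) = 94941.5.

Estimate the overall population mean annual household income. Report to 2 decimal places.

N = 205684; weights Wₕ = Nₕ/N = (0.3002, 0.1705, 0.5292).
x̄_st = Σ Wₕ·x̄ₕ = 0.3002·72056.0 + 0.1705·49209.8 + 0.5292·94941.5 ≈ 80272.7477...
→ 80272.75.

80272.75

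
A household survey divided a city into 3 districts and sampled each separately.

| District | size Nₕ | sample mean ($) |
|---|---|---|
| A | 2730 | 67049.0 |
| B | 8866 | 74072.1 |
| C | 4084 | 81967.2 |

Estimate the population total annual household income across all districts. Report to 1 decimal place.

A: 2730·67049.0 = 183043770
B: 8866·74072.1 = 656723238.6
C: 4084·81967.2 = 334754044.8
τ̂ = Σ Nₕx̄ₕ = 1174521053.4.

1174521053.4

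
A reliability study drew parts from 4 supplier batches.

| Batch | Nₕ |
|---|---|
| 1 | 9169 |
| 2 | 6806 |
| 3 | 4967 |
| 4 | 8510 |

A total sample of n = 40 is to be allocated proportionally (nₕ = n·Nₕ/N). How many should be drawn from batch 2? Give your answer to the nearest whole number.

9

Share of batch 2 = 6806/29452 = 0.23109.
Allocate 40 × 0.23109 = 9.244... → 9.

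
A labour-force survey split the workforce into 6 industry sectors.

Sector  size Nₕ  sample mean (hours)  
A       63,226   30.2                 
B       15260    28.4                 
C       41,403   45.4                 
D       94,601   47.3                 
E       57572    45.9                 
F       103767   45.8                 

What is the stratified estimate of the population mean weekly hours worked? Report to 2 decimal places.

42.82

N = 63226 + 15260 + 41403 + 94601 + 57572 + 103767 = 375829.
Overall mean = Σ (Nₕ/N)·x̄ₕ — weight by population share, not a simple average.
Σ Nₕx̄ₕ = 63226·30.2 + 15260·28.4 + 41403·45.4 + 94601·47.3 + 57572·45.9 + 103767·45.8 = 1909425.2 + 433384 + 1879696.2 + 4474627.3 + 2642554.8 + 4752528.6 = 16092216.1.
Divide by N: 16092216.1 / 375829 = 42.8179... → 42.82.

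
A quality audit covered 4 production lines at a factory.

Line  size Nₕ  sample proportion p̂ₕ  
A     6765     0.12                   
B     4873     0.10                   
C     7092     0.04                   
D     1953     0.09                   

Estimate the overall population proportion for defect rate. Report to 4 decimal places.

N = 6765 + 4873 + 7092 + 1953 = 20683.
Overall proportion = Σ (Nₕ/N)·p̂ₕ.
Σ Nₕp̂ₕ = 811.8 + 487.3 + 283.68 + 175.77 = 1758.55.
1758.55 / 20683 = 0.085024... → 0.0850.

0.0850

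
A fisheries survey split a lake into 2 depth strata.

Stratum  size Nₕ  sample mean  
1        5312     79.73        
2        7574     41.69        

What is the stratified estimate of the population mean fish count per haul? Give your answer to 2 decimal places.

N = 5312 + 7574 = 12886.
Overall mean = Σ (Nₕ/N)·x̄ₕ — weight by population share, not a simple average.
Σ Nₕx̄ₕ = 5312·79.73 + 7574·41.69 = 423525.76 + 315760.06 = 739285.82.
Divide by N: 739285.82 / 12886 = 57.3712... → 57.37.

57.37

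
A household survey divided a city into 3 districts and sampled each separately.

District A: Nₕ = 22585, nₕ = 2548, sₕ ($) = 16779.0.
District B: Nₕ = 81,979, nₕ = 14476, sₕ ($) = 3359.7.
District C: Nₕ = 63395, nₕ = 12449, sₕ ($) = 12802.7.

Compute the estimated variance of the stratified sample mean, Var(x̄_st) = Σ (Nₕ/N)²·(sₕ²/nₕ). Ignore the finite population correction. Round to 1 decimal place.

N = 167959; Wₕ = Nₕ/N.
district A: (22585/167959)²·16779.0²/2548 = 1997.8660
district B: (81979/167959)²·3359.7²/14476 = 185.7595
district C: (63395/167959)²·12802.7²/12449 = 1875.7378
Sum = 4059.3633 → 4059.4.

4059.4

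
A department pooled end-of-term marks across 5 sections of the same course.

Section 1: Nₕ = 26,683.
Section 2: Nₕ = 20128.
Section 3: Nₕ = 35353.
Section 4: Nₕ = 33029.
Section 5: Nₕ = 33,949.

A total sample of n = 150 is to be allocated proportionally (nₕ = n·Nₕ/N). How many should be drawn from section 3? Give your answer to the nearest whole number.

36

Share of section 3 = 35353/149142 = 0.23704.
Allocate 150 × 0.23704 = 35.556... → 36.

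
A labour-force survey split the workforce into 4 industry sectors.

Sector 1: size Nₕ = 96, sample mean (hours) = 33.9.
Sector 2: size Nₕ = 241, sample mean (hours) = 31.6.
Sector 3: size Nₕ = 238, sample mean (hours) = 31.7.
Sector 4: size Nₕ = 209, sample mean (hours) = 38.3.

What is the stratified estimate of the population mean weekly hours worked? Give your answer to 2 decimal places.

N = 96 + 241 + 238 + 209 = 784.
The stratified mean weights each stratum mean by its population share Nₕ/N.
Σ Nₕx̄ₕ = 96·33.9 + 241·31.6 + 238·31.7 + 209·38.3 = 3254.4 + 7615.6 + 7544.6 + 8004.7 = 26419.3.
Divide by N: 26419.3 / 784 = 33.6981... → 33.70.

33.70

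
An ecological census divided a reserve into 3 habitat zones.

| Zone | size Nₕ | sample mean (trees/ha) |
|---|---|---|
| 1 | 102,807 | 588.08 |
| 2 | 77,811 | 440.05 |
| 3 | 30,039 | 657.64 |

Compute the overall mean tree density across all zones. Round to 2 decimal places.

x̄_st = (Σ Nₕx̄ₕ) / (Σ Nₕ) = (102807·588.08 + 77811·440.05 + 30039·657.64) / 210657
= 114454319.07 / 210657 = 543.3207... → 543.32.

543.32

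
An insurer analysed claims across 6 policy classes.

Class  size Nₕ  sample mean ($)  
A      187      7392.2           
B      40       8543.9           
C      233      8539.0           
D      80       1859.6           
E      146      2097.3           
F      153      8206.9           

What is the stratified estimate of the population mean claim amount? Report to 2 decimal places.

6465.21

N = 839; weights Wₕ = Nₕ/N = (0.2229, 0.0477, 0.2777, 0.0954, 0.1740, 0.1824).
x̄_st = Σ Wₕ·x̄ₕ = 0.2229·7392.2 + 0.0477·8543.9 + 0.2777·8539.0 + 0.0954·1859.6 + 0.1740·2097.3 + 0.1824·8206.9 ≈ 6465.2132...
→ 6465.21.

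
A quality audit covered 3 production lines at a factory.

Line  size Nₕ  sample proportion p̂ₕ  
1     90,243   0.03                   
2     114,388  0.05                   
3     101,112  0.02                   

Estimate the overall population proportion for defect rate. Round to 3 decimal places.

0.034

N = 90243 + 114388 + 101112 = 305743.
Overall proportion = Σ (Nₕ/N)·p̂ₕ.
Σ Nₕp̂ₕ = 2707.29 + 5719.4 + 2022.24 = 10448.93.
10448.93 / 305743 = 0.03418... → 0.034.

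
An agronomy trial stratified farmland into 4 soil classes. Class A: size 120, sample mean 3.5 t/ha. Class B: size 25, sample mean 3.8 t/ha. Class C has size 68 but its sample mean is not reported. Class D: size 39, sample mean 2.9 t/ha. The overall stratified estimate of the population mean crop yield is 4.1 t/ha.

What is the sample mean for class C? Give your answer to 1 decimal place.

6.0

Σ Nₕx̄ₕ = N·μ, so 68·x̄_C = 252·4.1 − (120·3.5 + 25·3.8 + 39·2.9).
= 1033.2 − 628.1 = 405.1.
x̄_C = 405.1 / 68 = 5.957... → 6.0.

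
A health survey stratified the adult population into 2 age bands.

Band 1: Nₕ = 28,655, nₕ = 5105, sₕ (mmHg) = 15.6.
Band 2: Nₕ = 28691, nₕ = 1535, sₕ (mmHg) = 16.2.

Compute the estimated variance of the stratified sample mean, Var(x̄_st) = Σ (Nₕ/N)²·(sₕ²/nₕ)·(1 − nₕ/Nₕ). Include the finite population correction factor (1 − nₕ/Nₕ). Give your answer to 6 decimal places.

0.050289

N = 57346. Term for each stratum: Wₕ²sₕ²/nₕ·(1−nₕ/Nₕ).
Var(x̄_st) = 0.009782245 + 0.040506701 = 0.050288945 → 0.050289.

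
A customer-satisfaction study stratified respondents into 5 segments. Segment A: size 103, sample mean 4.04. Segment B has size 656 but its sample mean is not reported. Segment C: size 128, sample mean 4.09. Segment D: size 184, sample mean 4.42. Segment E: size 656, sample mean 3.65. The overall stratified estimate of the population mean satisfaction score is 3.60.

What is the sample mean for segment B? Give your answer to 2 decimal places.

3.16

Σ Nₕx̄ₕ = N·μ, so 656·x̄_B = 1727·3.60 − (103·4.04 + 128·4.09 + 184·4.42 + 656·3.65).
= 6217.2 − 4147.32 = 2069.88.
x̄_B = 2069.88 / 656 = 3.1553... → 3.16.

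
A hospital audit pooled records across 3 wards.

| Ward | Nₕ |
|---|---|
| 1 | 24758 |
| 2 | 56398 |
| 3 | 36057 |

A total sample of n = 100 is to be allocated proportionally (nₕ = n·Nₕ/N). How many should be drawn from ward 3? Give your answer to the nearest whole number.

Share of ward 3 = 36057/117213 = 0.30762.
Allocate 100 × 0.30762 = 30.762... → 31.

31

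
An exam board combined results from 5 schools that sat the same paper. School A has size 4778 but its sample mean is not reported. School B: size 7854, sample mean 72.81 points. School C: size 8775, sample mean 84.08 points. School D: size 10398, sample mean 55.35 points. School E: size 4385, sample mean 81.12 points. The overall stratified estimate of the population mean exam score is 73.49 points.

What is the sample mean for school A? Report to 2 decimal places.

87.63

N = 4778 + 7854 + 8775 + 10398 + 4385 = 36190.
Overall total = μ·N = 73.49·36190 = 2659603.1.
Subtract the known strata: 7854·72.81 + 8775·84.08 + 10398·55.35 + 4385·81.12 = 2240892.24.
Remaining total for school A: 2659603.1 − 2240892.24 = 418710.86.
Divide by its size: 418710.86 / 4778 = 87.6331... → 87.63.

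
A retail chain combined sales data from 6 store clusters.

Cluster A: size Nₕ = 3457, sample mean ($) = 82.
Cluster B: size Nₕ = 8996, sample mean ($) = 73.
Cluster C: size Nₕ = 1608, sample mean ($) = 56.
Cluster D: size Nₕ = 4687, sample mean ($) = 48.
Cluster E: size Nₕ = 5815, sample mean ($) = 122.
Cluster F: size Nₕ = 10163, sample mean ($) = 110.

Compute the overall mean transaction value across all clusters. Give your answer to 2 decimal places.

N = 34726; weights Wₕ = Nₕ/N = (0.0996, 0.2591, 0.0463, 0.1350, 0.1675, 0.2927).
x̄_st = Σ Wₕ·x̄ₕ = 0.0996·82 + 0.2591·73 + 0.0463·56 + 0.1350·48 + 0.1675·122 + 0.2927·110 ≈ 88.7682...
→ 88.77.

88.77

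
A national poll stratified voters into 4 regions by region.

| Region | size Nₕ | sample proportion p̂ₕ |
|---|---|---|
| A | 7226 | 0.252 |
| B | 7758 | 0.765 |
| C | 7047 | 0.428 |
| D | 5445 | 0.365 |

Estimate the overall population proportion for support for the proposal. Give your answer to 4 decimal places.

N = 7226 + 7758 + 7047 + 5445 = 27476.
Overall proportion = Σ (Nₕ/N)·p̂ₕ.
Σ Nₕp̂ₕ = 1820.952 + 5934.87 + 3016.116 + 1987.425 = 12759.363.
12759.363 / 27476 = 0.464382... → 0.4644.

0.4644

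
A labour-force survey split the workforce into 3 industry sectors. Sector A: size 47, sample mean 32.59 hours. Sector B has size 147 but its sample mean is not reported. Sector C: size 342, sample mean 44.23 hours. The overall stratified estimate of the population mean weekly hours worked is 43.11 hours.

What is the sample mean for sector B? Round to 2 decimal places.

N = 47 + 147 + 342 = 536.
Overall total = μ·N = 43.11·536 = 23106.96.
Subtract the known strata: 47·32.59 + 342·44.23 = 16658.39.
Remaining total for sector B: 23106.96 − 16658.39 = 6448.57.
Divide by its size: 6448.57 / 147 = 43.8678... → 43.87.

43.87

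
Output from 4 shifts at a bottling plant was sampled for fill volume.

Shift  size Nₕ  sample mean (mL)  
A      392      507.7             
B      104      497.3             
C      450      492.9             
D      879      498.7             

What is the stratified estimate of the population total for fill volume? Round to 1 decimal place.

Estimate total by summing Nₕ·x̄ₕ over strata.
392·507.7 + 104·497.3 + 450·492.9 + 879·498.7 = 199018.4 + 51719.2 + 221805 + 438357.3 = 910899.9.

910899.9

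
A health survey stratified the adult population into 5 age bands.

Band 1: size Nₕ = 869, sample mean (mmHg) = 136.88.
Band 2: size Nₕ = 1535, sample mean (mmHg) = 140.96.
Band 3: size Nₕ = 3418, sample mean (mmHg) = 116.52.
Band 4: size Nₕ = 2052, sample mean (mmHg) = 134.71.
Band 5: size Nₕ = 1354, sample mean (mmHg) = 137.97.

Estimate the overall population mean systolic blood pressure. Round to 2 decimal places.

x̄_st = (Σ Nₕx̄ₕ) / (Σ Nₕ) = (869·136.88 + 1535·140.96 + 3418·116.52 + 2052·134.71 + 1354·137.97) / 9228
= 1196823.98 / 9228 = 129.6948... → 129.69.

129.69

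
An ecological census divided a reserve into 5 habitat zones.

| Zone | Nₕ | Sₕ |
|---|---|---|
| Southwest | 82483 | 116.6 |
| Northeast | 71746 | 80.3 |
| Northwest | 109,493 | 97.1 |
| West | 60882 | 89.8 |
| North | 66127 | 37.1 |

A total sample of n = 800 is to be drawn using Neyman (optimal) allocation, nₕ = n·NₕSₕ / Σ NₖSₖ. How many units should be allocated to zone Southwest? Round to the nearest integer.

Southwest: NₕSₕ = 82483·116.6 = 9617517.8
Northeast: NₕSₕ = 71746·80.3 = 5761203.8
Northwest: NₕSₕ = 109493·97.1 = 10631770.3
West: NₕSₕ = 60882·89.8 = 5467203.6
North: NₕSₕ = 66127·37.1 = 2453311.7
Σ NₕSₕ = 33931007.2.
n_Southwest = 800·9617517.8/33931007.2 = 226.755... → 227.

227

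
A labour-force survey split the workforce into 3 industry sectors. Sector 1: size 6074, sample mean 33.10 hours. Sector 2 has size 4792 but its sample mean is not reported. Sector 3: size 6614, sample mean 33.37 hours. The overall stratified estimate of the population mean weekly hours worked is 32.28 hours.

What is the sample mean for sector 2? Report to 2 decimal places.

29.74

N = 6074 + 4792 + 6614 = 17480.
Overall total = μ·N = 32.28·17480 = 564254.4.
Subtract the known strata: 6074·33.10 + 6614·33.37 = 421758.58.
Remaining total for sector 2: 564254.4 − 421758.58 = 142495.82.
Divide by its size: 142495.82 / 4792 = 29.7362... → 29.74.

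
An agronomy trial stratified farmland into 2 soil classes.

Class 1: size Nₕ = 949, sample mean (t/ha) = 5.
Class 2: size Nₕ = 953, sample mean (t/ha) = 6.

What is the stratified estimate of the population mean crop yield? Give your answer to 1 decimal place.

5.5

N = 1902; weights Wₕ = Nₕ/N = (0.4989, 0.5011).
x̄_st = Σ Wₕ·x̄ₕ = 0.4989·5 + 0.5011·6 ≈ 5.501...
→ 5.5.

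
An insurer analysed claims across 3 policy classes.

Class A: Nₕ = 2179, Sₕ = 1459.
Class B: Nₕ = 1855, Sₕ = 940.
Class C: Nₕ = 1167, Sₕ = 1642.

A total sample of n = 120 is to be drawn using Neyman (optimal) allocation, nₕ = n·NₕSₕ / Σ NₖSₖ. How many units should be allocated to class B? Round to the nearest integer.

31

Σ NₕSₕ = 2179·1459 + 1855·940 + 1167·1642 = 6839075.
Share for B: 1743700/6839075 = 0.25496.
n_B = 120 × 0.25496 = 30.595... → 31.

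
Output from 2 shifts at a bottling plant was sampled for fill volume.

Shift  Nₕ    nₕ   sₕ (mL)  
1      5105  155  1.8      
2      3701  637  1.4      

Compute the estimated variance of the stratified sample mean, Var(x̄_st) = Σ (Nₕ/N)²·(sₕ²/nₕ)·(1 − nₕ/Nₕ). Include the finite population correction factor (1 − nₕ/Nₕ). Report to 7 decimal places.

0.0072617

N = 8806; Wₕ = Nₕ/N.
shift 1: (5105/8806)²·1.8²/155·(1 − 155/5105) = 0.0068117217
shift 2: (3701/8806)²·1.4²/637·(1 − 637/3701) = 0.0004499530
Sum = 0.0072616747 → 0.0072617.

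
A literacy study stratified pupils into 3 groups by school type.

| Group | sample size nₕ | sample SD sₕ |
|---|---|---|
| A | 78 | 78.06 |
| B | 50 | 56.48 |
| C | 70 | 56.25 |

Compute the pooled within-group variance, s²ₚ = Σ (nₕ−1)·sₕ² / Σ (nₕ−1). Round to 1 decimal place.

4327.3

Degrees of freedom: 77 + 49 + 69 = 195.
Σ(nₕ−1)sₕ² = 77·6093.3636 + 49·3189.9904 + 69·3164.0625 = 843818.8393.
s²ₚ = 843818.8393 / 195 = 4327.276... → 4327.3.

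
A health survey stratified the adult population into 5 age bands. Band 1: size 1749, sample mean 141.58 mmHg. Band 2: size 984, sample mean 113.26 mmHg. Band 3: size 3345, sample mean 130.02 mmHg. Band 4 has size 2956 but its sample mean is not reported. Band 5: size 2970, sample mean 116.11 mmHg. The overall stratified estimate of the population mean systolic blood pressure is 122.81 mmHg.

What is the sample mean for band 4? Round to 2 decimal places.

Σ Nₕx̄ₕ = N·μ, so 2956·x̄_4 = 12004·122.81 − (1749·141.58 + 984·113.26 + 3345·130.02 + 2970·116.11).
= 1474211.24 − 1138834.86 = 335376.38.
x̄_4 = 335376.38 / 2956 = 113.4562... → 113.46.

113.46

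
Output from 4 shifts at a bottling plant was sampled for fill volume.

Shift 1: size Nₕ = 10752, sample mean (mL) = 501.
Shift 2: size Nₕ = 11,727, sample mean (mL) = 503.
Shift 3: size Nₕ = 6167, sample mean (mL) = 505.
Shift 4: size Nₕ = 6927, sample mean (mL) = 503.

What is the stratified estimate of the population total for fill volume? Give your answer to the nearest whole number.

17884049

1: 10752·501 = 5386752
2: 11727·503 = 5898681
3: 6167·505 = 3114335
4: 6927·503 = 3484281
τ̂ = Σ Nₕx̄ₕ = 17884049.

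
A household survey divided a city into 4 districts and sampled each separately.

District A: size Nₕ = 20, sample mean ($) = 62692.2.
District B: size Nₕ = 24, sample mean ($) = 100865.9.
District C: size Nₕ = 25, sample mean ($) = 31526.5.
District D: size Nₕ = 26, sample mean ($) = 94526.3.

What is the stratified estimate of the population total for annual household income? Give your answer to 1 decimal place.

6920471.9

Estimate total by summing Nₕ·x̄ₕ over strata.
20·62692.2 + 24·100865.9 + 25·31526.5 + 26·94526.3 = 1253844 + 2420781.6 + 788162.5 + 2457683.8 = 6920471.9.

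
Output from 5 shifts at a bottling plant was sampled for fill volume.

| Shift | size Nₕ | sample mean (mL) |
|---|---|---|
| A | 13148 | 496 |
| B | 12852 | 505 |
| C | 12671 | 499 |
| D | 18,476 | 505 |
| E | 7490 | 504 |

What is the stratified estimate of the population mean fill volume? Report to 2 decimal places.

x̄_st = (Σ Nₕx̄ₕ) / (Σ Nₕ) = (13148·496 + 12852·505 + 12671·499 + 18476·505 + 7490·504) / 64637
= 32439837 / 64637 = 501.8772... → 501.88.

501.88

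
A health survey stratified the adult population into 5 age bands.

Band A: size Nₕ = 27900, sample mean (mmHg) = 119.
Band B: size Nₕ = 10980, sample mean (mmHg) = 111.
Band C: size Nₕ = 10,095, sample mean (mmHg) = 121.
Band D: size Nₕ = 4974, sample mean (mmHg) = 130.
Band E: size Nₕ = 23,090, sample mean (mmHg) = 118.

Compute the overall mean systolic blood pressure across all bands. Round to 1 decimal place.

118.5

x̄_st = (Σ Nₕx̄ₕ) / (Σ Nₕ) = (27900·119 + 10980·111 + 10095·121 + 4974·130 + 23090·118) / 77039
= 9131615 / 77039 = 118.532... → 118.5.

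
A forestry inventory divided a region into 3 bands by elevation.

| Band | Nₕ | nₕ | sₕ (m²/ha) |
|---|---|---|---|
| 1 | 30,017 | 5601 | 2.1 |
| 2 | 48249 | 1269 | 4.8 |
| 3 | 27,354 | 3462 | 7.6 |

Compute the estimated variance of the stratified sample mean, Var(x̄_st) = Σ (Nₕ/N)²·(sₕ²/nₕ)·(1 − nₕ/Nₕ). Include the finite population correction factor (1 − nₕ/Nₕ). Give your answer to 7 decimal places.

0.0047183

N = 105620. Term for each stratum: Wₕ²sₕ²/nₕ·(1−nₕ/Nₕ).
Var(x̄_st) = 0.0000517276 + 0.0036891801 + 0.0009774198 = 0.0047183275 → 0.0047183.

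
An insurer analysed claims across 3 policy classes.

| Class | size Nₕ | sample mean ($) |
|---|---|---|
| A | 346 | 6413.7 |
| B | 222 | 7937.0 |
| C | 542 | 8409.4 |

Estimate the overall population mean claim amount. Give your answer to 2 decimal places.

7692.84

N = 346 + 222 + 542 = 1110.
The stratified mean weights each stratum mean by its population share Nₕ/N.
Σ Nₕx̄ₕ = 346·6413.7 + 222·7937.0 + 542·8409.4 = 2219140.2 + 1762014 + 4557894.8 = 8539049.
Divide by N: 8539049 / 1110 = 7692.8369... → 7692.84.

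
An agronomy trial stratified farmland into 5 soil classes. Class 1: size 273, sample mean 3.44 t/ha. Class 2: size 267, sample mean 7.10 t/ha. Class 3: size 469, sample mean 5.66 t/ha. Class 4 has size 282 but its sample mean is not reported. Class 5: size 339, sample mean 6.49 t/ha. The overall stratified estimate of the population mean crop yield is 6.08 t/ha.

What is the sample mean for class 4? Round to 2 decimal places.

Σ Nₕx̄ₕ = N·μ, so 282·x̄_4 = 1630·6.08 − (273·3.44 + 267·7.10 + 469·5.66 + 339·6.49).
= 9910.4 − 7689.47 = 2220.93.
x̄_4 = 2220.93 / 282 = 7.8756... → 7.88.

7.88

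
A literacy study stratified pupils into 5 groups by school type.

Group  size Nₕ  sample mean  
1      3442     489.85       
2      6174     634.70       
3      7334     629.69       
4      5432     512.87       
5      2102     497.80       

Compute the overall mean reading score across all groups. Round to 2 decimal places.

N = 24484; weights Wₕ = Nₕ/N = (0.1406, 0.2522, 0.2995, 0.2219, 0.0859).
x̄_st = Σ Wₕ·x̄ₕ = 0.1406·489.85 + 0.2522·634.70 + 0.2995·629.69 + 0.2219·512.87 + 0.0859·497.80 ≈ 574.0538...
→ 574.05.

574.05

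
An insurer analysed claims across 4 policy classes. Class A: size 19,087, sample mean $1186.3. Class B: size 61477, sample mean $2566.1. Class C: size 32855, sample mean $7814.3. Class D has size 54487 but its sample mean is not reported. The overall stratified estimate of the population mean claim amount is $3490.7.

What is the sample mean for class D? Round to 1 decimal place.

Σ Nₕx̄ₕ = N·μ, so 54487·x̄_D = 167906·3490.7 − (19087·1186.3 + 61477·2566.1 + 32855·7814.3).
= 586109474.2 − 437137864.3 = 148971609.9.
x̄_D = 148971609.9 / 54487 = 2734.076... → 2734.1.

2734.1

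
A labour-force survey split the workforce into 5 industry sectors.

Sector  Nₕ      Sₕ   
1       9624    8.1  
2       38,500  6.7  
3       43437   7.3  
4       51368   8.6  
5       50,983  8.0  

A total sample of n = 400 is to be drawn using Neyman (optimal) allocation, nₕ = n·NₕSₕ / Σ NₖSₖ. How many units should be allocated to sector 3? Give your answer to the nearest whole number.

1: NₕSₕ = 9624·8.1 = 77954.4
2: NₕSₕ = 38500·6.7 = 257950
3: NₕSₕ = 43437·7.3 = 317090.1
4: NₕSₕ = 51368·8.6 = 441764.8
5: NₕSₕ = 50983·8.0 = 407864
Σ NₕSₕ = 1502623.3.
n_3 = 400·317090.1/1502623.3 = 84.410... → 84.

84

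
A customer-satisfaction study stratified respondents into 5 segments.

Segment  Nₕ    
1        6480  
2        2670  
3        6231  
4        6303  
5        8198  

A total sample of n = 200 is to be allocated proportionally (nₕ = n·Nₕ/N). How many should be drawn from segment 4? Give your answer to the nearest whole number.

42

Share of segment 4 = 6303/29882 = 0.21093.
Allocate 200 × 0.21093 = 42.186... → 42.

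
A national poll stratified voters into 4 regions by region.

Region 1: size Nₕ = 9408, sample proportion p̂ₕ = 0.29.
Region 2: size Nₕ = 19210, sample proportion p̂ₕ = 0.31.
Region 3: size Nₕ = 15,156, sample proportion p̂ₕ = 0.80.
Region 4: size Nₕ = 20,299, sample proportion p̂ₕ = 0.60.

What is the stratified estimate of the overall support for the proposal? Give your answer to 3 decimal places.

N = 9408 + 19210 + 15156 + 20299 = 64073.
Overall proportion = Σ (Nₕ/N)·p̂ₕ.
Σ Nₕp̂ₕ = 2728.32 + 5955.1 + 12124.8 + 12179.4 = 32987.62.
32987.62 / 64073 = 0.51484... → 0.515.

0.515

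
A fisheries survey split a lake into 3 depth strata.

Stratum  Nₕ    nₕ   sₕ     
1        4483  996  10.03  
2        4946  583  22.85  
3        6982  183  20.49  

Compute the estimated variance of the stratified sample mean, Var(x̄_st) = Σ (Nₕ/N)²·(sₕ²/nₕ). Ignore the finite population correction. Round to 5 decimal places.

N = 16411; Wₕ = Nₕ/N.
stratum 1: (4483/16411)²·10.03²/996 = 0.00753720
stratum 2: (4946/16411)²·22.85²/583 = 0.08134708
stratum 3: (6982/16411)²·20.49²/183 = 0.41526222
Sum = 0.50414650 → 0.50415.

0.50415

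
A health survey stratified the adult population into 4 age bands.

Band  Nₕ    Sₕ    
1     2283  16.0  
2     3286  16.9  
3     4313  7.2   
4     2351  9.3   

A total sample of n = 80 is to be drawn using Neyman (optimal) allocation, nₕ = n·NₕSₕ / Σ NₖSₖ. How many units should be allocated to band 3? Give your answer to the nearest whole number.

17

Σ NₕSₕ = 2283·16.0 + 3286·16.9 + 4313·7.2 + 2351·9.3 = 144979.3.
Share for 3: 31053.6/144979.3 = 0.21419.
n_3 = 80 × 0.21419 = 17.135... → 17.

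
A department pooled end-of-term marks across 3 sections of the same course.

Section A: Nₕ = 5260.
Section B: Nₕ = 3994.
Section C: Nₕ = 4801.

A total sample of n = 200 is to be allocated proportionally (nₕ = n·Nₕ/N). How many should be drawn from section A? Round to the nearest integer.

75

Share of section A = 5260/14055 = 0.37424.
Allocate 200 × 0.37424 = 74.849... → 75.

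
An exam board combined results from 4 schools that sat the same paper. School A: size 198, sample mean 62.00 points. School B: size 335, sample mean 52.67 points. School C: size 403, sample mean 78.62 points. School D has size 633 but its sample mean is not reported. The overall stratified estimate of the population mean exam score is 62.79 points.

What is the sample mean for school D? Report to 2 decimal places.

58.31

Σ Nₕx̄ₕ = N·μ, so 633·x̄_D = 1569·62.79 − (198·62.00 + 335·52.67 + 403·78.62).
= 98517.51 − 61604.31 = 36913.2.
x̄_D = 36913.2 / 633 = 58.3147... → 58.31.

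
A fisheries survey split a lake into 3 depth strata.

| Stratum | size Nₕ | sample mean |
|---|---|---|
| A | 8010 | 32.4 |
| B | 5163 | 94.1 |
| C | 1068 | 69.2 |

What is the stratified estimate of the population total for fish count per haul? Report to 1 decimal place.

819267.9

Population total = Σ Nₕ·x̄ₕ (each stratum's size times its mean).
8010·32.4 + 5163·94.1 + 1068·69.2 = 259524 + 485838.3 + 73905.6 = 819267.9.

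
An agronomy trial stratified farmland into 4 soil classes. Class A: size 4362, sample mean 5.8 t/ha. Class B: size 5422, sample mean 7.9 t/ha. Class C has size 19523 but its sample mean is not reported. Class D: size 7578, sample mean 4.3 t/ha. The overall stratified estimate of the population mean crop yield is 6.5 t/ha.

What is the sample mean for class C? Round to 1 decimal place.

Σ Nₕx̄ₕ = N·μ, so 19523·x̄_C = 36885·6.5 − (4362·5.8 + 5422·7.9 + 7578·4.3).
= 239752.5 − 100718.8 = 139033.7.
x̄_C = 139033.7 / 19523 = 7.122... → 7.1.

7.1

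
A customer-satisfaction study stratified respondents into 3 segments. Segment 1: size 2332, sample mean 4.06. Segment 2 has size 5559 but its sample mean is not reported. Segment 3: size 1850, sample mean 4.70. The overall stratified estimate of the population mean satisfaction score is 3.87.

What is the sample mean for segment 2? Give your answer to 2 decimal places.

3.51

Σ Nₕx̄ₕ = N·μ, so 5559·x̄_2 = 9741·3.87 − (2332·4.06 + 1850·4.70).
= 37697.67 − 18162.92 = 19534.75.
x̄_2 = 19534.75 / 5559 = 3.5141... → 3.51.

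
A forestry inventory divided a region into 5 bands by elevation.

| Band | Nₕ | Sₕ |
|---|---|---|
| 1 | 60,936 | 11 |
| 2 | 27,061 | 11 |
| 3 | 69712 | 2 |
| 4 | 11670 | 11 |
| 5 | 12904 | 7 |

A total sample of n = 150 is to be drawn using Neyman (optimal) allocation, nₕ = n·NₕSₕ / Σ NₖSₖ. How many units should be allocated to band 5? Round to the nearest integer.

Σ NₕSₕ = 60936·11 + 27061·11 + 69712·2 + 11670·11 + 12904·7 = 1326089.
Share for 5: 90328/1326089 = 0.06812.
n_5 = 150 × 0.06812 = 10.217... → 10.

10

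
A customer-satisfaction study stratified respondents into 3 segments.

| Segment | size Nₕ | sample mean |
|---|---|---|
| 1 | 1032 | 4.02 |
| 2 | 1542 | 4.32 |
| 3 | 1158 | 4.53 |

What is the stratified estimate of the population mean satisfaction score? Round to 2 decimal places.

4.30

N = 1032 + 1542 + 1158 = 3732.
Weight each subgroup mean by Nₕ/N and sum.
Σ Nₕx̄ₕ = 1032·4.02 + 1542·4.32 + 1158·4.53 = 4148.64 + 6661.44 + 5245.74 = 16055.82.
Divide by N: 16055.82 / 3732 = 4.3022... → 4.30.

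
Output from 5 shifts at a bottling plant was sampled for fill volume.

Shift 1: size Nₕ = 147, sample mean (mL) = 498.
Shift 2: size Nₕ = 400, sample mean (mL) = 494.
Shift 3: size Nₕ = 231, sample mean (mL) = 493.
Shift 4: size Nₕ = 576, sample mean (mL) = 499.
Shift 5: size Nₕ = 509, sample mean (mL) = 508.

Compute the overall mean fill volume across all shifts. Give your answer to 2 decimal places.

N = 1863; weights Wₕ = Nₕ/N = (0.0789, 0.2147, 0.1240, 0.3092, 0.2732).
x̄_st = Σ Wₕ·x̄ₕ = 0.0789·498 + 0.2147·494 + 0.1240·493 + 0.3092·499 + 0.2732·508 ≈ 499.5625...
→ 499.56.

499.56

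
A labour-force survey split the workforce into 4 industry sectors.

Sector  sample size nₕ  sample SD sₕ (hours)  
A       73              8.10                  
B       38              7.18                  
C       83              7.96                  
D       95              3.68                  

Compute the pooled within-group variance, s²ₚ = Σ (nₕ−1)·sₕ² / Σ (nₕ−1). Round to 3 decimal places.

45.965

Degrees of freedom: 72 + 37 + 82 + 94 = 285.
Σ(nₕ−1)sₕ² = 72·65.61 + 37·51.5524 + 82·63.3616 + 94·13.5424 = 13099.9956.
s²ₚ = 13099.9956 / 285 = 45.96490... → 45.965.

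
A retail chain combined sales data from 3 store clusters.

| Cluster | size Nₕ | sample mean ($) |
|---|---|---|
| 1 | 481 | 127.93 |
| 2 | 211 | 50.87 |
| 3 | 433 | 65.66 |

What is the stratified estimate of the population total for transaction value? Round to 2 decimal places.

1: 481·127.93 = 61534.33
2: 211·50.87 = 10733.57
3: 433·65.66 = 28430.78
τ̂ = Σ Nₕx̄ₕ = 100698.68.

100698.68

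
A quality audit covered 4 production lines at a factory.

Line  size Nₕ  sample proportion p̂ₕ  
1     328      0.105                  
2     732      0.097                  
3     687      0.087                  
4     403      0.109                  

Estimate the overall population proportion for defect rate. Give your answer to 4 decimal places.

0.0973

N = 328 + 732 + 687 + 403 = 2150.
Overall proportion = Σ (Nₕ/N)·p̂ₕ.
Σ Nₕp̂ₕ = 34.44 + 71.004 + 59.769 + 43.927 = 209.14.
209.14 / 2150 = 0.097274... → 0.0973.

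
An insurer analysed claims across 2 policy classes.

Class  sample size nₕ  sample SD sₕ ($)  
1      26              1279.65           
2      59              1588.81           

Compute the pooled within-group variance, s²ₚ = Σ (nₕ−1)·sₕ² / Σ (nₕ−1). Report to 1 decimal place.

2257204.8

1: (26−1)·1279.65² = 25·1637504.1225 = 40937603.0625
2: (59−1)·1588.81² = 58·2524317.2161 = 146410398.5338
Numerator = 187348001.5963; denominator = Σ(nₕ−1) = 83.
s²ₚ = 187348001.5963/83 = 2257204.839... → 2257204.8.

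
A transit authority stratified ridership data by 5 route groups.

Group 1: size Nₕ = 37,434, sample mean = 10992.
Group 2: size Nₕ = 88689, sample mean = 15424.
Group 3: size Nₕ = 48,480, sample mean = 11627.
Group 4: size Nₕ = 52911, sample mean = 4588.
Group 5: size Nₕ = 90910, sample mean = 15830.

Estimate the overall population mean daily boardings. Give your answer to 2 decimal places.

N = 37434 + 88689 + 48480 + 52911 + 90910 = 318424.
Weight each subgroup mean by Nₕ/N and sum.
Σ Nₕx̄ₕ = 37434·10992 + 88689·15424 + 48480·11627 + 52911·4588 + 90910·15830 = 411474528 + 1367939136 + 563676960 + 242755668 + 1439105300 = 4024951592.
Divide by N: 4024951592 / 318424 = 12640.2268... → 12640.23.

12640.23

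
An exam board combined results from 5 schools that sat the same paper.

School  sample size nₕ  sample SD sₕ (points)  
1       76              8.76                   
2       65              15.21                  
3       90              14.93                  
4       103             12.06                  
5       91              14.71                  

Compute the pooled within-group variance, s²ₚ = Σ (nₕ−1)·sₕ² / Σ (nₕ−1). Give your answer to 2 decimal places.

177.88

Degrees of freedom: 75 + 64 + 89 + 102 + 90 = 420.
Σ(nₕ−1)sₕ² = 75·76.7376 + 64·231.3441 + 89·222.9049 + 102·145.4436 + 90·216.3841 = 74709.6947.
s²ₚ = 74709.6947 / 420 = 177.8802... → 177.88.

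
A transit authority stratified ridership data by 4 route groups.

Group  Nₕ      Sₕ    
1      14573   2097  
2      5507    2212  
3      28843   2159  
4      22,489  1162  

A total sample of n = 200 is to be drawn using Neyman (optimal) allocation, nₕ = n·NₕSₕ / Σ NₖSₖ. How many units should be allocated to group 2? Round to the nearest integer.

1: NₕSₕ = 14573·2097 = 30559581
2: NₕSₕ = 5507·2212 = 12181484
3: NₕSₕ = 28843·2159 = 62272037
4: NₕSₕ = 22489·1162 = 26132218
Σ NₕSₕ = 131145320.
n_2 = 200·12181484/131145320 = 18.577... → 19.

19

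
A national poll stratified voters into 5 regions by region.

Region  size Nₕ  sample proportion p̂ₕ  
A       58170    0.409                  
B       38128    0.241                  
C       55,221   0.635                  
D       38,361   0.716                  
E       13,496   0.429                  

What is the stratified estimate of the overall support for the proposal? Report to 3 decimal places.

0.498

N = 58170 + 38128 + 55221 + 38361 + 13496 = 203376.
Overall proportion = Σ (Nₕ/N)·p̂ₕ.
Σ Nₕp̂ₕ = 23791.53 + 9188.848 + 35065.335 + 27466.476 + 5789.784 = 101301.973.
101301.973 / 203376 = 0.49810... → 0.498.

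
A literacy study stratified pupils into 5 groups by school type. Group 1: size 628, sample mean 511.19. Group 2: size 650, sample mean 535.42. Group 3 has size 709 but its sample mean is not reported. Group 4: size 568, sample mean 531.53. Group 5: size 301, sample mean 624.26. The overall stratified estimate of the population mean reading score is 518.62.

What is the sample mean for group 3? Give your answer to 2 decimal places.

454.61

Σ Nₕx̄ₕ = N·μ, so 709·x̄_3 = 2856·518.62 − (628·511.19 + 650·535.42 + 568·531.53 + 301·624.26).
= 1481178.72 − 1158861.62 = 322317.1.
x̄_3 = 322317.1 / 709 = 454.6080... → 454.61.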